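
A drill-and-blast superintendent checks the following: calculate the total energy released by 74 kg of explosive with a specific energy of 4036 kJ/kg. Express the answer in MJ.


Energy = mass * specific_energy / 1000
= 74 * 4036 / 1000
= 298664 / 1000
= 298.664 MJ

298.664 MJ


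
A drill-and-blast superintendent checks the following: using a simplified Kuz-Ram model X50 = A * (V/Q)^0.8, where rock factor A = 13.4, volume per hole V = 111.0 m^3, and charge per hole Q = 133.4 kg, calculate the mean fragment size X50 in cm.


Compute V/Q:
V/Q = 111.0 / 133.4 = 0.832083958
Raise to the power 0.8:
(V/Q)^0.8 = 0.832083958^0.8 = 0.8632443
Multiply by A:
X50 = 13.4 * 0.8632443
= 11.5675 cm

11.5675 cm


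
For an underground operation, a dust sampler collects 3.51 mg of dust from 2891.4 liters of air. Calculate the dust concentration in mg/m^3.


1.2139 mg/m^3

Convert liters to m^3: 1 m^3 = 1000 L
Concentration = mass / volume * 1000
= 3.51 / 2891.4 * 1000
= 0.001213944802 * 1000
= 1.2139 mg/m^3


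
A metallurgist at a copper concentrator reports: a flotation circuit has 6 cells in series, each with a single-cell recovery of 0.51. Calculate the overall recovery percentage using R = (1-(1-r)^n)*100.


98.6159%

Complement of single-cell recovery:
1 - r = 1 - 0.51 = 0.49
Raise to power n:
(1 - r)^6 = 0.49^6 = 0.0138412872
Overall recovery:
R = (1 - 0.0138412872) * 100
= 98.6159%


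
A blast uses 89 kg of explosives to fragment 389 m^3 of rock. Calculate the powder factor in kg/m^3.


0.2288 kg/m^3

Powder factor = explosive mass / rock volume
= 89 / 389
= 0.2288 kg/m^3


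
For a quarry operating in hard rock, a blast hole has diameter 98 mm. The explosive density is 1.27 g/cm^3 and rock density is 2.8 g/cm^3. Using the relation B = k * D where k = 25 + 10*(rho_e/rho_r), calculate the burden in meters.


2.8945 m

First, compute k:
rho_e / rho_r = 1.27 / 2.8 = 0.4535714286
k = 25 + 10 * 0.4535714286 = 29.53571429
Then, compute burden:
B = k * D / 1000 = 29.53571429 * 98 / 1000
= 2894.5 / 1000
= 2.8945 m


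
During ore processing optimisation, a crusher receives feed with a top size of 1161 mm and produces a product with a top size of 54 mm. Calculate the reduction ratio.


21.5

Reduction ratio = feed size / product size
= 1161 / 54
= 21.5


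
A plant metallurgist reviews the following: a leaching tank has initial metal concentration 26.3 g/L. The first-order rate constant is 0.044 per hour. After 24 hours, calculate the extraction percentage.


Compute the exponent:
-k * t = -0.044 * 24 = -1.056
Remaining concentration:
C = 26.3 * exp(-1.056)
= 26.3 * 0.3478444089
= 9.148307955 g/L
Extracted = 26.3 - 9.148307955 = 17.15169205 g/L
Extraction % = 17.15169205 / 26.3 * 100
= 65.2156%

65.2156%


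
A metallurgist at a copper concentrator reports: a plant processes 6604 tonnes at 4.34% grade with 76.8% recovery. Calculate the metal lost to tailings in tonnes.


66.4944 tonnes

Total metal in feed:
= 6604 * 4.34 / 100 = 286.6136 tonnes
Metal recovered:
= 286.6136 * 76.8 / 100 = 220.1192448 tonnes
Metal lost to tailings:
= 286.6136 - 220.1192448
= 66.4944 tonnes


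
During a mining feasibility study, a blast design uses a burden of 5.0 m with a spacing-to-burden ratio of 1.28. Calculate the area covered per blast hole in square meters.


32.0 m^2

First, find the spacing:
Spacing = burden * ratio = 5.0 * 1.28
= 6.4 m
Then, calculate the area:
Area = burden * spacing = 5.0 * 6.4
= 32.0 m^2


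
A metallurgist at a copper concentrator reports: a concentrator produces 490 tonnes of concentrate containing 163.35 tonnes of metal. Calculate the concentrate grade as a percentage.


33.3367%

Grade = (metal in concentrate / concentrate mass) * 100
= (163.35 / 490) * 100
= 0.3333673469 * 100
= 33.3367%


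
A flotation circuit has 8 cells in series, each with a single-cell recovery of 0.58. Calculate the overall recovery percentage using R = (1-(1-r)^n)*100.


Complement of single-cell recovery:
1 - r = 1 - 0.58 = 0.42
Raise to power n:
(1 - r)^8 = 0.42^8 = 0.0009682651996
Overall recovery:
R = (1 - 0.0009682651996) * 100
= 99.9032%

99.9032%


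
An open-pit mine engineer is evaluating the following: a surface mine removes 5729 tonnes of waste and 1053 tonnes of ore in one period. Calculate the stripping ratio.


5.4406

Stripping ratio = waste tonnage / ore tonnage
= 5729 / 1053
= 5.4406


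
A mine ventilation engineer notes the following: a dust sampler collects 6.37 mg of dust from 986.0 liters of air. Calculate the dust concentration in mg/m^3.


6.4604 mg/m^3

Convert liters to m^3: 1 m^3 = 1000 L
Concentration = mass / volume * 1000
= 6.37 / 986.0 * 1000
= 0.006460446247 * 1000
= 6.4604 mg/m^3


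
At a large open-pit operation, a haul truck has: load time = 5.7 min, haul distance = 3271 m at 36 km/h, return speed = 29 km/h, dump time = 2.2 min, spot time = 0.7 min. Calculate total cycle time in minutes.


20.8193 min

Convert haul speed to m/min: 36 * 1000/60 = 600 m/min
Haul time = 3271 / 600 = 5.451666667 min
Convert return speed to m/min: 29 * 1000/60 = 483.3333333 m/min
Return time = 3271 / 483.3333333 = 6.767586207 min
Total cycle time:
= 5.7 + 5.451666667 + 2.2 + 6.767586207 + 0.7
= 20.8193 min


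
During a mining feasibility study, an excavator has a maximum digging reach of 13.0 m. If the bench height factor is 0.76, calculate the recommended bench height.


9.88 m

Bench height = reach * factor
= 13.0 * 0.76
= 9.88 m


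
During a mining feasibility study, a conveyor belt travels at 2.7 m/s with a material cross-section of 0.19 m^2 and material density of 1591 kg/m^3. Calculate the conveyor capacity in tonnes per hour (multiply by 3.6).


Volumetric flow = speed * area
= 2.7 * 0.19 = 0.513 m^3/s
Mass flow = volumetric * density
= 0.513 * 1591 = 816.183 kg/s
Convert to t/h: multiply by 3.6
Capacity = 816.183 * 3.6
= 2938.2588 t/h

2938.2588 t/h


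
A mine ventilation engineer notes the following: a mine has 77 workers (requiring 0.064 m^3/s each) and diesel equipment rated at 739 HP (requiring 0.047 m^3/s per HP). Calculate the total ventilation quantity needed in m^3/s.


39.661 m^3/s

Airflow for workers:
Q_people = 77 * 0.064 = 4.928 m^3/s
Airflow for diesel equipment:
Q_diesel = 739 * 0.047 = 34.733 m^3/s
Total ventilation:
Q_total = 4.928 + 34.733
= 39.661 m^3/s


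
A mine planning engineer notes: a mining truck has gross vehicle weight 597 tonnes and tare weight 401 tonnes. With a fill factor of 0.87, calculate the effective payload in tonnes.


Maximum payload = gross - tare
= 597 - 401 = 196 tonnes
Effective payload = max payload * fill factor
= 196 * 0.87
= 170.52 tonnes

170.52 tonnes


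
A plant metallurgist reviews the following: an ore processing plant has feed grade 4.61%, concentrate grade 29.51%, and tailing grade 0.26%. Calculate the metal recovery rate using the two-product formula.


95.1988%

Using the two-product formula:
R = 100 * c * (f - t) / (f * (c - t))
Numerator = 100 * 29.51 * (4.61 - 0.26)
= 100 * 29.51 * 4.35
= 12836.85
Denominator = 4.61 * (29.51 - 0.26)
= 4.61 * 29.25
= 134.8425
R = 12836.85 / 134.8425
= 95.1988%


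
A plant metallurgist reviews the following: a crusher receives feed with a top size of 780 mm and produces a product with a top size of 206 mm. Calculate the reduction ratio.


Reduction ratio = feed size / product size
= 780 / 206
= 3.7864

3.7864


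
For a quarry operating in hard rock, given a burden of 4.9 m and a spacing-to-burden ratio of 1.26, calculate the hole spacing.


6.174 m

Spacing = burden * ratio
= 4.9 * 1.26
= 6.174 m


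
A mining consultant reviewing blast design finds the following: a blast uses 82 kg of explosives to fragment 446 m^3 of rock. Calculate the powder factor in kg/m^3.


Powder factor = explosive mass / rock volume
= 82 / 446
= 0.1839 kg/m^3

0.1839 kg/m^3


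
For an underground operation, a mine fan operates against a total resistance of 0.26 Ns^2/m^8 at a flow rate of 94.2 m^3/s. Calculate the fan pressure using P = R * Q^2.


Compute Q^2:
Q^2 = 94.2^2 = 8873.64
Compute pressure:
P = R * Q^2 = 0.26 * 8873.64
= 2307.1464 Pa

2307.1464 Pa


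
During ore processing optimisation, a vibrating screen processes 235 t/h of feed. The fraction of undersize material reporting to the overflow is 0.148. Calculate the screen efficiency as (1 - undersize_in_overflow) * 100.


85.2%

Screen efficiency = (1 - fraction of undersize in overflow) * 100
= (1 - 0.148) * 100
= 0.852 * 100
= 85.2%


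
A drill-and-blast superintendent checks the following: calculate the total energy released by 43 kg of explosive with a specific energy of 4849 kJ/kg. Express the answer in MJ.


Energy = mass * specific_energy / 1000
= 43 * 4849 / 1000
= 208507 / 1000
= 208.507 MJ

208.507 MJ


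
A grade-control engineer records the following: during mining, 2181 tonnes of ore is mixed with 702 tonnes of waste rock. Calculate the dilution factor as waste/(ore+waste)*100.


Total material = ore + waste
= 2181 + 702 = 2883 tonnes
Dilution = waste / total * 100
= 702 / 2883 * 100
= 0.243496358 * 100
= 24.3496%

24.3496%


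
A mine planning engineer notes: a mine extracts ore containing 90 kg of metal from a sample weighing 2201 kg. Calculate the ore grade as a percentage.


4.0891%

Ore grade = (metal mass / ore mass) * 100
= (90 / 2201) * 100
= 0.04089050432 * 100
= 4.0891%


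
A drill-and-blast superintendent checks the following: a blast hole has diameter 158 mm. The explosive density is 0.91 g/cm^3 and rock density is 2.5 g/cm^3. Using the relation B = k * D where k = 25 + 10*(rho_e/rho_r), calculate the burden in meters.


First, compute k:
rho_e / rho_r = 0.91 / 2.5 = 0.364
k = 25 + 10 * 0.364 = 28.64
Then, compute burden:
B = k * D / 1000 = 28.64 * 158 / 1000
= 4525.12 / 1000
= 4.5251 m

4.5251 m


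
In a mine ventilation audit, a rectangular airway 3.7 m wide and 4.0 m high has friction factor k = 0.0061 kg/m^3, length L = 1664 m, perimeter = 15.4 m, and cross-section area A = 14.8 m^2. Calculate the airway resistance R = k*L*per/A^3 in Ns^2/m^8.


0.0482 Ns^2/m^8

Compute the numerator:
k * L * per = 0.0061 * 1664 * 15.4
= 156.31616
Compute the denominator:
A^3 = 14.8^3 = 3241.792
Resistance:
R = 156.31616 / 3241.792
= 0.0482 Ns^2/m^8


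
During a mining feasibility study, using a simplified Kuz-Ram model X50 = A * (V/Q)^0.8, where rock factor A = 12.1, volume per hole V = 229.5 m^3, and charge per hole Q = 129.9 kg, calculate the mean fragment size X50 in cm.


19.0776 cm

Compute V/Q:
V/Q = 229.5 / 129.9 = 1.766743649
Raise to the power 0.8:
(V/Q)^0.8 = 1.766743649^0.8 = 1.576662837
Multiply by A:
X50 = 12.1 * 1.576662837
= 19.0776 cm


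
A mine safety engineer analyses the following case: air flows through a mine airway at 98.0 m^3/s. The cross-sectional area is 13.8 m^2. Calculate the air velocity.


7.1014 m/s

Velocity = flow rate / cross-sectional area
= 98.0 / 13.8
= 7.1014 m/s


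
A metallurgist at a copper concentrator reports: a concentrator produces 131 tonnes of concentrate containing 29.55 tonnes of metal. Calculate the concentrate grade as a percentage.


22.5573%

Grade = (metal in concentrate / concentrate mass) * 100
= (29.55 / 131) * 100
= 0.2255725191 * 100
= 22.5573%


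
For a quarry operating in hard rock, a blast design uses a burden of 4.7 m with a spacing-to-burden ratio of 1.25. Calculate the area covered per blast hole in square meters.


First, find the spacing:
Spacing = burden * ratio = 4.7 * 1.25
= 5.875 m
Then, calculate the area:
Area = burden * spacing = 4.7 * 5.875
= 27.6125 m^2

27.6125 m^2


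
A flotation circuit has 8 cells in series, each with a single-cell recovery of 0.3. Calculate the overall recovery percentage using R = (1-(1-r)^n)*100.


94.2352%

Complement of single-cell recovery:
1 - r = 1 - 0.3 = 0.7
Raise to power n:
(1 - r)^8 = 0.7^8 = 0.05764801
Overall recovery:
R = (1 - 0.05764801) * 100
= 94.2352%


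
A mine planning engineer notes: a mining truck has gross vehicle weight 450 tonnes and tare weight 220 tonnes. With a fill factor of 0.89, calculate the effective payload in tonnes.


204.7 tonnes

Maximum payload = gross - tare
= 450 - 220 = 230 tonnes
Effective payload = max payload * fill factor
= 230 * 0.89
= 204.7 tonnes


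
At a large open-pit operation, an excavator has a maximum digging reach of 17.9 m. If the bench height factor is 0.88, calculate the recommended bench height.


Bench height = reach * factor
= 17.9 * 0.88
= 15.752 m

15.752 m


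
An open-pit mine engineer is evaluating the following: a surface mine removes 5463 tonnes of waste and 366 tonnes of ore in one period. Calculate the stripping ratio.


Stripping ratio = waste tonnage / ore tonnage
= 5463 / 366
= 14.9262

14.9262


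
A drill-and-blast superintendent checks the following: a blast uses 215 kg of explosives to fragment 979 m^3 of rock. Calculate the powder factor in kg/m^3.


Powder factor = explosive mass / rock volume
= 215 / 979
= 0.2196 kg/m^3

0.2196 kg/m^3


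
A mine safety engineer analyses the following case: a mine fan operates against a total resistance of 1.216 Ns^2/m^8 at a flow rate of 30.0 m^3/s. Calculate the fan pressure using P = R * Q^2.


Compute Q^2:
Q^2 = 30.0^2 = 900.0
Compute pressure:
P = R * Q^2 = 1.216 * 900.0
= 1094.4 Pa

1094.4 Pa


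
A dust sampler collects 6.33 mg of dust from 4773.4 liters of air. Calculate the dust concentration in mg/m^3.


Convert liters to m^3: 1 m^3 = 1000 L
Concentration = mass / volume * 1000
= 6.33 / 4773.4 * 1000
= 0.001326098798 * 1000
= 1.3261 mg/m^3

1.3261 mg/m^3


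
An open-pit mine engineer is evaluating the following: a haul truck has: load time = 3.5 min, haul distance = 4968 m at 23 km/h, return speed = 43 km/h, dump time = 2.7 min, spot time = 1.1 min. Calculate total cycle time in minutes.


27.1921 min

Convert haul speed to m/min: 23 * 1000/60 = 383.3333333 m/min
Haul time = 4968 / 383.3333333 = 12.96 min
Convert return speed to m/min: 43 * 1000/60 = 716.6666667 m/min
Return time = 4968 / 716.6666667 = 6.932093023 min
Total cycle time:
= 3.5 + 12.96 + 2.7 + 6.932093023 + 1.1
= 27.1921 min


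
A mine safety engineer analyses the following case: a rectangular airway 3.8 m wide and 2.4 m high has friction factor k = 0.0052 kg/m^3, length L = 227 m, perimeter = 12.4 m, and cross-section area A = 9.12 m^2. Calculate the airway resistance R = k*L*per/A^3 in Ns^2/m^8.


Compute the numerator:
k * L * per = 0.0052 * 227 * 12.4
= 14.63696
Compute the denominator:
A^3 = 9.12^3 = 758.550528
Resistance:
R = 14.63696 / 758.550528
= 0.0193 Ns^2/m^8

0.0193 Ns^2/m^8


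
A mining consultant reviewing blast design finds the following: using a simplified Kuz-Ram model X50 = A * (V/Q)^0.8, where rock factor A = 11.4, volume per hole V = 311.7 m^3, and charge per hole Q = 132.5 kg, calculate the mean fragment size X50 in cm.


22.6007 cm

Compute V/Q:
V/Q = 311.7 / 132.5 = 2.35245283
Raise to the power 0.8:
(V/Q)^0.8 = 2.35245283^0.8 = 1.982516174
Multiply by A:
X50 = 11.4 * 1.982516174
= 22.6007 cm


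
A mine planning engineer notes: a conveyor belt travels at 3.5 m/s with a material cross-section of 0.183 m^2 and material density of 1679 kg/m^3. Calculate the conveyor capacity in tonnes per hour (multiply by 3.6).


Volumetric flow = speed * area
= 3.5 * 0.183 = 0.6405 m^3/s
Mass flow = volumetric * density
= 0.6405 * 1679 = 1075.3995 kg/s
Convert to t/h: multiply by 3.6
Capacity = 1075.3995 * 3.6
= 3871.4382 t/h

3871.4382 t/h


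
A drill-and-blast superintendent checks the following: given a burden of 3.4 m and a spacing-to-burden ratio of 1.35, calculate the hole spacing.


Spacing = burden * ratio
= 3.4 * 1.35
= 4.59 m

4.59 m


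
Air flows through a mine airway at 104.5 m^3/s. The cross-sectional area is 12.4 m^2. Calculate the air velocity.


8.4274 m/s

Velocity = flow rate / cross-sectional area
= 104.5 / 12.4
= 8.4274 m/s


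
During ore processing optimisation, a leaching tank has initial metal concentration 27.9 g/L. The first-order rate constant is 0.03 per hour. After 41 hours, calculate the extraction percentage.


Compute the exponent:
-k * t = -0.03 * 41 = -1.23
Remaining concentration:
C = 27.9 * exp(-1.23)
= 27.9 * 0.2922925777
= 8.154962917 g/L
Extracted = 27.9 - 8.154962917 = 19.74503708 g/L
Extraction % = 19.74503708 / 27.9 * 100
= 70.7707%

70.7707%


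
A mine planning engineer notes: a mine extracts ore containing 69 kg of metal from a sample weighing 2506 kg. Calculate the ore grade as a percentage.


Ore grade = (metal mass / ore mass) * 100
= (69 / 2506) * 100
= 0.0275339186 * 100
= 2.7534%

2.7534%


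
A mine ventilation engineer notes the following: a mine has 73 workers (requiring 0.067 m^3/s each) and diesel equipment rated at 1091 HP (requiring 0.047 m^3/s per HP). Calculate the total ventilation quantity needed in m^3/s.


56.168 m^3/s

Airflow for workers:
Q_people = 73 * 0.067 = 4.891 m^3/s
Airflow for diesel equipment:
Q_diesel = 1091 * 0.047 = 51.277 m^3/s
Total ventilation:
Q_total = 4.891 + 51.277
= 56.168 m^3/s


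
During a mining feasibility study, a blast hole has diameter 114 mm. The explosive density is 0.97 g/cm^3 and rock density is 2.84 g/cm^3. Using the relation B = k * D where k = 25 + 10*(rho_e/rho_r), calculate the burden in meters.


First, compute k:
rho_e / rho_r = 0.97 / 2.84 = 0.3415492958
k = 25 + 10 * 0.3415492958 = 28.41549296
Then, compute burden:
B = k * D / 1000 = 28.41549296 * 114 / 1000
= 3239.366197 / 1000
= 3.2394 m

3.2394 m


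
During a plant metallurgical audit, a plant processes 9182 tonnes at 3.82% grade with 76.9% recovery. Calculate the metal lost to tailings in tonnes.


Total metal in feed:
= 9182 * 3.82 / 100 = 350.7524 tonnes
Metal recovered:
= 350.7524 * 76.9 / 100 = 269.7285956 tonnes
Metal lost to tailings:
= 350.7524 - 269.7285956
= 81.0238 tonnes

81.0238 tonnes


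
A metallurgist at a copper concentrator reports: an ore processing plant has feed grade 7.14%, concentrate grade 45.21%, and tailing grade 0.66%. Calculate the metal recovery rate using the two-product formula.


92.1008%

Using the two-product formula:
R = 100 * c * (f - t) / (f * (c - t))
Numerator = 100 * 45.21 * (7.14 - 0.66)
= 100 * 45.21 * 6.48
= 29296.08
Denominator = 7.14 * (45.21 - 0.66)
= 7.14 * 44.55
= 318.087
R = 29296.08 / 318.087
= 92.1008%


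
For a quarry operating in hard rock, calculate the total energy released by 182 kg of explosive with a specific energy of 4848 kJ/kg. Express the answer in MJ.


Energy = mass * specific_energy / 1000
= 182 * 4848 / 1000
= 882336 / 1000
= 882.336 MJ

882.336 MJ


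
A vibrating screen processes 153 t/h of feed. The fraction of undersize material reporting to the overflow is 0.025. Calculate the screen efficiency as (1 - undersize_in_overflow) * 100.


Screen efficiency = (1 - fraction of undersize in overflow) * 100
= (1 - 0.025) * 100
= 0.975 * 100
= 97.5%

97.5%


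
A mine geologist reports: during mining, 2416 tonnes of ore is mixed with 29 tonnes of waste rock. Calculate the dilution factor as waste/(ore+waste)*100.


Total material = ore + waste
= 2416 + 29 = 2445 tonnes
Dilution = waste / total * 100
= 29 / 2445 * 100
= 0.0118609407 * 100
= 1.1861%

1.1861%


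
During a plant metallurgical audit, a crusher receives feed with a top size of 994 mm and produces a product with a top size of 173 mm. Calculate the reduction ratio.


Reduction ratio = feed size / product size
= 994 / 173
= 5.7457

5.7457


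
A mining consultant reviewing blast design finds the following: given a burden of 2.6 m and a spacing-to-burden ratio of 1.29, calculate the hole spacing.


3.354 m

Spacing = burden * ratio
= 2.6 * 1.29
= 3.354 m


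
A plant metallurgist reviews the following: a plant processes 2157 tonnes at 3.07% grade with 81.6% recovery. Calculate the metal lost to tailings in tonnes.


12.1845 tonnes

Total metal in feed:
= 2157 * 3.07 / 100 = 66.2199 tonnes
Metal recovered:
= 66.2199 * 81.6 / 100 = 54.0354384 tonnes
Metal lost to tailings:
= 66.2199 - 54.0354384
= 12.1845 tonnes


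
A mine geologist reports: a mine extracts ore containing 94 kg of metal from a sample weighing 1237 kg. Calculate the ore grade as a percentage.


7.599%

Ore grade = (metal mass / ore mass) * 100
= (94 / 1237) * 100
= 0.07599029911 * 100
= 7.599%


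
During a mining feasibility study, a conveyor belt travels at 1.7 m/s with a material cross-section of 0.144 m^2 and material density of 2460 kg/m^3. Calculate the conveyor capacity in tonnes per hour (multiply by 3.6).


2167.9488 t/h

Volumetric flow = speed * area
= 1.7 * 0.144 = 0.2448 m^3/s
Mass flow = volumetric * density
= 0.2448 * 2460 = 602.208 kg/s
Convert to t/h: multiply by 3.6
Capacity = 602.208 * 3.6
= 2167.9488 t/h


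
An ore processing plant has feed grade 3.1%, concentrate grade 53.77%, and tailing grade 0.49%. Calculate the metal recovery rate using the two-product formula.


Using the two-product formula:
R = 100 * c * (f - t) / (f * (c - t))
Numerator = 100 * 53.77 * (3.1 - 0.49)
= 100 * 53.77 * 2.61
= 14033.97
Denominator = 3.1 * (53.77 - 0.49)
= 3.1 * 53.28
= 165.168
R = 14033.97 / 165.168
= 84.9679%

84.9679%


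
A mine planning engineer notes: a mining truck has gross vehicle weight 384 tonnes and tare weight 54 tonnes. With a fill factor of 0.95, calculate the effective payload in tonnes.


Maximum payload = gross - tare
= 384 - 54 = 330 tonnes
Effective payload = max payload * fill factor
= 330 * 0.95
= 313.5 tonnes

313.5 tonnes


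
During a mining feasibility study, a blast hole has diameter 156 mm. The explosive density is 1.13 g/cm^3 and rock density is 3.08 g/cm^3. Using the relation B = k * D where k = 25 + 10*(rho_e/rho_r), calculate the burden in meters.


4.4723 m

First, compute k:
rho_e / rho_r = 1.13 / 3.08 = 0.3668831169
k = 25 + 10 * 0.3668831169 = 28.66883117
Then, compute burden:
B = k * D / 1000 = 28.66883117 * 156 / 1000
= 4472.337662 / 1000
= 4.4723 m


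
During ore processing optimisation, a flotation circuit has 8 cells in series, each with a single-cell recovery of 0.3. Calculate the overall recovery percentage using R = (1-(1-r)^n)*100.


94.2352%

Complement of single-cell recovery:
1 - r = 1 - 0.3 = 0.7
Raise to power n:
(1 - r)^8 = 0.7^8 = 0.05764801
Overall recovery:
R = (1 - 0.05764801) * 100
= 94.2352%


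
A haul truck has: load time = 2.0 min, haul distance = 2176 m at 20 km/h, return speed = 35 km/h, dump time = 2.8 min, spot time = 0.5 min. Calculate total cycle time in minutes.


15.5583 min

Convert haul speed to m/min: 20 * 1000/60 = 333.3333333 m/min
Haul time = 2176 / 333.3333333 = 6.528 min
Convert return speed to m/min: 35 * 1000/60 = 583.3333333 m/min
Return time = 2176 / 583.3333333 = 3.730285714 min
Total cycle time:
= 2.0 + 6.528 + 2.8 + 3.730285714 + 0.5
= 15.5583 min


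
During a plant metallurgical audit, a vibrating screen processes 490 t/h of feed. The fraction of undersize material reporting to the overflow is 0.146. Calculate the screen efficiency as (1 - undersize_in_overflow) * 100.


85.4%

Screen efficiency = (1 - fraction of undersize in overflow) * 100
= (1 - 0.146) * 100
= 0.854 * 100
= 85.4%


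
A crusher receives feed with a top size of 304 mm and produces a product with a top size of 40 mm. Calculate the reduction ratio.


Reduction ratio = feed size / product size
= 304 / 40
= 7.6

7.6


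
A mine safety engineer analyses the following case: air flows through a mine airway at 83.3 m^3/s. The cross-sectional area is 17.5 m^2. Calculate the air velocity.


Velocity = flow rate / cross-sectional area
= 83.3 / 17.5
= 4.76 m/s

4.76 m/s


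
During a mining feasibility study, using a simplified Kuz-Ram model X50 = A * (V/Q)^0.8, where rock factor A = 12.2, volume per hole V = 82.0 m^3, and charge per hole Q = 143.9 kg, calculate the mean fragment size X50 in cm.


Compute V/Q:
V/Q = 82.0 / 143.9 = 0.5698401668
Raise to the power 0.8:
(V/Q)^0.8 = 0.5698401668^0.8 = 0.637679487
Multiply by A:
X50 = 12.2 * 0.637679487
= 7.7797 cm

7.7797 cm


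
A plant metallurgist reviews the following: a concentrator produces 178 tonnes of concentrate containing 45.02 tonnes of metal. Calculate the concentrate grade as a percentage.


Grade = (metal in concentrate / concentrate mass) * 100
= (45.02 / 178) * 100
= 0.2529213483 * 100
= 25.2921%

25.2921%


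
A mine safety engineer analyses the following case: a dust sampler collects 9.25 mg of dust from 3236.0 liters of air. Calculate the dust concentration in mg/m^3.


2.8585 mg/m^3

Convert liters to m^3: 1 m^3 = 1000 L
Concentration = mass / volume * 1000
= 9.25 / 3236.0 * 1000
= 0.002858467244 * 1000
= 2.8585 mg/m^3


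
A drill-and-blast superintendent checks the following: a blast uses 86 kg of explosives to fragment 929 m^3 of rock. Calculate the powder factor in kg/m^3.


0.0926 kg/m^3

Powder factor = explosive mass / rock volume
= 86 / 929
= 0.0926 kg/m^3


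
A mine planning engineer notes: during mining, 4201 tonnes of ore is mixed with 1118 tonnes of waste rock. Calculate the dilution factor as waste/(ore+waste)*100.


21.019%

Total material = ore + waste
= 4201 + 1118 = 5319 tonnes
Dilution = waste / total * 100
= 1118 / 5319 * 100
= 0.2101898853 * 100
= 21.019%


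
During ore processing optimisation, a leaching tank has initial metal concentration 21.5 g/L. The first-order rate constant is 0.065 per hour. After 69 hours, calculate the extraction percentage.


Compute the exponent:
-k * t = -0.065 * 69 = -4.485
Remaining concentration:
C = 21.5 * exp(-4.485)
= 21.5 * 0.01127688752
= 0.2424530817 g/L
Extracted = 21.5 - 0.2424530817 = 21.25754692 g/L
Extraction % = 21.25754692 / 21.5 * 100
= 98.8723%

98.8723%


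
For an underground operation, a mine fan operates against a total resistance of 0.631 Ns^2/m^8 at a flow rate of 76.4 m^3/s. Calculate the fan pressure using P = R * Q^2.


3683.1218 Pa

Compute Q^2:
Q^2 = 76.4^2 = 5836.96
Compute pressure:
P = R * Q^2 = 0.631 * 5836.96
= 3683.1218 Pa


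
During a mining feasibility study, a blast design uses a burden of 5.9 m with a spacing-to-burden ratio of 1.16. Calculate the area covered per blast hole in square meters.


40.3796 m^2

First, find the spacing:
Spacing = burden * ratio = 5.9 * 1.16
= 6.844 m
Then, calculate the area:
Area = burden * spacing = 5.9 * 6.844
= 40.3796 m^2


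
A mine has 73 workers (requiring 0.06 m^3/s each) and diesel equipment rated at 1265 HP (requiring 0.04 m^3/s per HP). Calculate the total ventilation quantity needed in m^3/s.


54.98 m^3/s

Airflow for workers:
Q_people = 73 * 0.06 = 4.38 m^3/s
Airflow for diesel equipment:
Q_diesel = 1265 * 0.04 = 50.6 m^3/s
Total ventilation:
Q_total = 4.38 + 50.6
= 54.98 m^3/s


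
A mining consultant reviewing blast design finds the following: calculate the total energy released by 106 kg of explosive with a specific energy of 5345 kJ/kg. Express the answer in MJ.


Energy = mass * specific_energy / 1000
= 106 * 5345 / 1000
= 566570 / 1000
= 566.57 MJ

566.57 MJ


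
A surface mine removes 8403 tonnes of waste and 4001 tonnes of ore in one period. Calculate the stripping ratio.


2.1002

Stripping ratio = waste tonnage / ore tonnage
= 8403 / 4001
= 2.1002


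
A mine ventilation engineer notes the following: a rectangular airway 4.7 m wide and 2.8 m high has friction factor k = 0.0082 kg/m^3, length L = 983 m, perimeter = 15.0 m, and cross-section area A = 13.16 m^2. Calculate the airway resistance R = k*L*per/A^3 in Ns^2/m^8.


0.0531 Ns^2/m^8

Compute the numerator:
k * L * per = 0.0082 * 983 * 15.0
= 120.909
Compute the denominator:
A^3 = 13.16^3 = 2279.122496
Resistance:
R = 120.909 / 2279.122496
= 0.0531 Ns^2/m^8


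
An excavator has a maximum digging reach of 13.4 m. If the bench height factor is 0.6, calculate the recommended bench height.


Bench height = reach * factor
= 13.4 * 0.6
= 8.04 m

8.04 m


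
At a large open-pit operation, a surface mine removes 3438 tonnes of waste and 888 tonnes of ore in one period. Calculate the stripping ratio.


Stripping ratio = waste tonnage / ore tonnage
= 3438 / 888
= 3.8716

3.8716


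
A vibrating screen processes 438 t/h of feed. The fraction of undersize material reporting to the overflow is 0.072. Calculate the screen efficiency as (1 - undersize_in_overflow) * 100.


92.8%

Screen efficiency = (1 - fraction of undersize in overflow) * 100
= (1 - 0.072) * 100
= 0.928 * 100
= 92.8%


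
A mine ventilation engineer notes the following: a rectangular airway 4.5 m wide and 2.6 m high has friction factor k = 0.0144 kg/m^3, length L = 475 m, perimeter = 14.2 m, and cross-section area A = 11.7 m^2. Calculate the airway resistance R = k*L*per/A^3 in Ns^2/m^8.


0.0606 Ns^2/m^8

Compute the numerator:
k * L * per = 0.0144 * 475 * 14.2
= 97.128
Compute the denominator:
A^3 = 11.7^3 = 1601.613
Resistance:
R = 97.128 / 1601.613
= 0.0606 Ns^2/m^8


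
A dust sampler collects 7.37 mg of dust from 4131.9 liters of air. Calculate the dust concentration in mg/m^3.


Convert liters to m^3: 1 m^3 = 1000 L
Concentration = mass / volume * 1000
= 7.37 / 4131.9 * 1000
= 0.001783683051 * 1000
= 1.7837 mg/m^3

1.7837 mg/m^3


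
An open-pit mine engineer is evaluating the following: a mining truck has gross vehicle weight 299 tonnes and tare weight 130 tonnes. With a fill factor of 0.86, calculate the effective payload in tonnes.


Maximum payload = gross - tare
= 299 - 130 = 169 tonnes
Effective payload = max payload * fill factor
= 169 * 0.86
= 145.34 tonnes

145.34 tonnes


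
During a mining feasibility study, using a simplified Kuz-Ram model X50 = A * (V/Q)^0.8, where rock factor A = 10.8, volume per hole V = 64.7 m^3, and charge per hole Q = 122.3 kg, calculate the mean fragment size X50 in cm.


Compute V/Q:
V/Q = 64.7 / 122.3 = 0.5290269828
Raise to the power 0.8:
(V/Q)^0.8 = 0.5290269828^0.8 = 0.6008724041
Multiply by A:
X50 = 10.8 * 0.6008724041
= 6.4894 cm

6.4894 cm


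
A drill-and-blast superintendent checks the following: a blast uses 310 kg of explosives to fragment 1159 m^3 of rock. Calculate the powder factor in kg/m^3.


0.2675 kg/m^3

Powder factor = explosive mass / rock volume
= 310 / 1159
= 0.2675 kg/m^3


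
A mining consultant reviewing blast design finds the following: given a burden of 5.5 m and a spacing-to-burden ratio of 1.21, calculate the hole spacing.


6.655 m

Spacing = burden * ratio
= 5.5 * 1.21
= 6.655 m


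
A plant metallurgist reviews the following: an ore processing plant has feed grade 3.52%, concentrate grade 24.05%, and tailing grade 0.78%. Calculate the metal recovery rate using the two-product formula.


80.4501%

Using the two-product formula:
R = 100 * c * (f - t) / (f * (c - t))
Numerator = 100 * 24.05 * (3.52 - 0.78)
= 100 * 24.05 * 2.74
= 6589.7
Denominator = 3.52 * (24.05 - 0.78)
= 3.52 * 23.27
= 81.9104
R = 6589.7 / 81.9104
= 80.4501%


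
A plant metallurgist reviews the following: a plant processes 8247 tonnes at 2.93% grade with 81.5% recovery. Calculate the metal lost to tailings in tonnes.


44.7029 tonnes

Total metal in feed:
= 8247 * 2.93 / 100 = 241.6371 tonnes
Metal recovered:
= 241.6371 * 81.5 / 100 = 196.9342365 tonnes
Metal lost to tailings:
= 241.6371 - 196.9342365
= 44.7029 tonnes


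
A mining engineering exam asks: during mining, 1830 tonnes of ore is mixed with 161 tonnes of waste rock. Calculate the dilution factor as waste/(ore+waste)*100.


8.0864%

Total material = ore + waste
= 1830 + 161 = 1991 tonnes
Dilution = waste / total * 100
= 161 / 1991 * 100
= 0.08086388749 * 100
= 8.0864%


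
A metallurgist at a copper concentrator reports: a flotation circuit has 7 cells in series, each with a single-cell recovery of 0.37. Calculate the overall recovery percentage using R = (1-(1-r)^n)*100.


Complement of single-cell recovery:
1 - r = 1 - 0.37 = 0.63
Raise to power n:
(1 - r)^7 = 0.63^7 = 0.03938980639
Overall recovery:
R = (1 - 0.03938980639) * 100
= 96.061%

96.061%


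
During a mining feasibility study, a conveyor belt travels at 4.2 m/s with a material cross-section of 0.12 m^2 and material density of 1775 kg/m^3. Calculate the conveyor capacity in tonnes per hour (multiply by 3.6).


3220.56 t/h

Volumetric flow = speed * area
= 4.2 * 0.12 = 0.504 m^3/s
Mass flow = volumetric * density
= 0.504 * 1775 = 894.6 kg/s
Convert to t/h: multiply by 3.6
Capacity = 894.6 * 3.6
= 3220.56 t/h


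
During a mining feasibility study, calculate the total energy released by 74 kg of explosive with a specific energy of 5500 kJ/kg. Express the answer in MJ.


407.0 MJ

Energy = mass * specific_energy / 1000
= 74 * 5500 / 1000
= 407000 / 1000
= 407.0 MJ


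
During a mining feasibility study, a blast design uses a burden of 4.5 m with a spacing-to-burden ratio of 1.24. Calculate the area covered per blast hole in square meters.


First, find the spacing:
Spacing = burden * ratio = 4.5 * 1.24
= 5.58 m
Then, calculate the area:
Area = burden * spacing = 4.5 * 5.58
= 25.11 m^2

25.11 m^2


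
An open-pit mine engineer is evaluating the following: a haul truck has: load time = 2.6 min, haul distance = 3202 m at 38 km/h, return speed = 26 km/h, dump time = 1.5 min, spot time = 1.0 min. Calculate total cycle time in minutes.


Convert haul speed to m/min: 38 * 1000/60 = 633.3333333 m/min
Haul time = 3202 / 633.3333333 = 5.055789474 min
Convert return speed to m/min: 26 * 1000/60 = 433.3333333 m/min
Return time = 3202 / 433.3333333 = 7.389230769 min
Total cycle time:
= 2.6 + 5.055789474 + 1.5 + 7.389230769 + 1.0
= 17.545 min

17.545 min


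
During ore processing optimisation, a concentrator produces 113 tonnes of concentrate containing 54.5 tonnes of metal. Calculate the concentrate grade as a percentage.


48.2301%

Grade = (metal in concentrate / concentrate mass) * 100
= (54.5 / 113) * 100
= 0.482300885 * 100
= 48.2301%


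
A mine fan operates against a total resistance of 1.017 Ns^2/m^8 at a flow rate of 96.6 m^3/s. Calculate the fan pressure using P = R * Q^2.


9490.1965 Pa

Compute Q^2:
Q^2 = 96.6^2 = 9331.56
Compute pressure:
P = R * Q^2 = 1.017 * 9331.56
= 9490.1965 Pa


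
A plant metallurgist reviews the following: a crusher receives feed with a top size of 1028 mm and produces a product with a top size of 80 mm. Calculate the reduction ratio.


12.85

Reduction ratio = feed size / product size
= 1028 / 80
= 12.85


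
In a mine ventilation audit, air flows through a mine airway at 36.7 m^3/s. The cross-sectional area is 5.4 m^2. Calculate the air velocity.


Velocity = flow rate / cross-sectional area
= 36.7 / 5.4
= 6.7963 m/s

6.7963 m/s


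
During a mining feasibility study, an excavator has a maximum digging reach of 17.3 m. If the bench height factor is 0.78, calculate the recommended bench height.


Bench height = reach * factor
= 17.3 * 0.78
= 13.494 m

13.494 m


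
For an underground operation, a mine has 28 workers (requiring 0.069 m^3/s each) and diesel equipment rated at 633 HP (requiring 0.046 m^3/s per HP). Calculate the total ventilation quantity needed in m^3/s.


Airflow for workers:
Q_people = 28 * 0.069 = 1.932 m^3/s
Airflow for diesel equipment:
Q_diesel = 633 * 0.046 = 29.118 m^3/s
Total ventilation:
Q_total = 1.932 + 29.118
= 31.05 m^3/s

31.05 m^3/s


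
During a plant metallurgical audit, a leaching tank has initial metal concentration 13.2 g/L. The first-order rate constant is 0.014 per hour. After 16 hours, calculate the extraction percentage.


Compute the exponent:
-k * t = -0.014 * 16 = -0.224
Remaining concentration:
C = 13.2 * exp(-0.224)
= 13.2 * 0.7993151344
= 10.55095977 g/L
Extracted = 13.2 - 10.55095977 = 2.649040226 g/L
Extraction % = 2.649040226 / 13.2 * 100
= 20.0685%

20.0685%


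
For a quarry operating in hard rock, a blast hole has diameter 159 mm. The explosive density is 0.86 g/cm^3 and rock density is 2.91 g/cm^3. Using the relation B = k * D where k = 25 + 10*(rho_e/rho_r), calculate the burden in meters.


First, compute k:
rho_e / rho_r = 0.86 / 2.91 = 0.295532646
k = 25 + 10 * 0.295532646 = 27.95532646
Then, compute burden:
B = k * D / 1000 = 27.95532646 * 159 / 1000
= 4444.896907 / 1000
= 4.4449 m

4.4449 m


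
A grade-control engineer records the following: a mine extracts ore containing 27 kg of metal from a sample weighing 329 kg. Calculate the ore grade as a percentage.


8.2067%

Ore grade = (metal mass / ore mass) * 100
= (27 / 329) * 100
= 0.0820668693 * 100
= 8.2067%


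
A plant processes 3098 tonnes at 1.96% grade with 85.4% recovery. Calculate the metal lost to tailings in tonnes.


8.8652 tonnes

Total metal in feed:
= 3098 * 1.96 / 100 = 60.7208 tonnes
Metal recovered:
= 60.7208 * 85.4 / 100 = 51.8555632 tonnes
Metal lost to tailings:
= 60.7208 - 51.8555632
= 8.8652 tonnes


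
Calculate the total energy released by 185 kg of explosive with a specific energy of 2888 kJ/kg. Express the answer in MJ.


Energy = mass * specific_energy / 1000
= 185 * 2888 / 1000
= 534280 / 1000
= 534.28 MJ

534.28 MJ


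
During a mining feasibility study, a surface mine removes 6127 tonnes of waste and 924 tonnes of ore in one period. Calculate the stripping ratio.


6.631

Stripping ratio = waste tonnage / ore tonnage
= 6127 / 924
= 6.631


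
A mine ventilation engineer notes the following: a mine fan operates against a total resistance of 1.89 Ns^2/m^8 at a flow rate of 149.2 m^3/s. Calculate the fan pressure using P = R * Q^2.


42072.6096 Pa

Compute Q^2:
Q^2 = 149.2^2 = 22260.64
Compute pressure:
P = R * Q^2 = 1.89 * 22260.64
= 42072.6096 Pa


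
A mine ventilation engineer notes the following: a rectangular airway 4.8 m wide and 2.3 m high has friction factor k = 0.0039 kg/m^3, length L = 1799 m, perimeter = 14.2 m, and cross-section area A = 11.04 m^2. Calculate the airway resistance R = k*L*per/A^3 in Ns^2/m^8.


Compute the numerator:
k * L * per = 0.0039 * 1799 * 14.2
= 99.62862
Compute the denominator:
A^3 = 11.04^3 = 1345.572864
Resistance:
R = 99.62862 / 1345.572864
= 0.074 Ns^2/m^8

0.074 Ns^2/m^8


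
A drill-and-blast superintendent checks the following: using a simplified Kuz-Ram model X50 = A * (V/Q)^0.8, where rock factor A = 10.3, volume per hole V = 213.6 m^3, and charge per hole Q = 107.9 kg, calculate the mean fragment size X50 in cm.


Compute V/Q:
V/Q = 213.6 / 107.9 = 1.979610751
Raise to the power 0.8:
(V/Q)^0.8 = 1.979610751^0.8 = 1.726886693
Multiply by A:
X50 = 10.3 * 1.726886693
= 17.7869 cm

17.7869 cm


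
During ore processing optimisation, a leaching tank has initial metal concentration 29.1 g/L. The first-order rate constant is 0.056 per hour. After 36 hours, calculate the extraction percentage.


Compute the exponent:
-k * t = -0.056 * 36 = -2.016
Remaining concentration:
C = 29.1 * exp(-2.016)
= 29.1 * 0.1331871496
= 3.875746053 g/L
Extracted = 29.1 - 3.875746053 = 25.22425395 g/L
Extraction % = 25.22425395 / 29.1 * 100
= 86.6813%

86.6813%


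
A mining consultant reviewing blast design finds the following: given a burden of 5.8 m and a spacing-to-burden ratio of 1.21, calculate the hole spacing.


Spacing = burden * ratio
= 5.8 * 1.21
= 7.018 m

7.018 m


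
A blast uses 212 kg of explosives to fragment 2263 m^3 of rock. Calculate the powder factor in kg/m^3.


0.0937 kg/m^3

Powder factor = explosive mass / rock volume
= 212 / 2263
= 0.0937 kg/m^3


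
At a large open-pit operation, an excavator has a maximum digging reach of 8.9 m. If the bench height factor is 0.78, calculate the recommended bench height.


Bench height = reach * factor
= 8.9 * 0.78
= 6.942 m

6.942 m


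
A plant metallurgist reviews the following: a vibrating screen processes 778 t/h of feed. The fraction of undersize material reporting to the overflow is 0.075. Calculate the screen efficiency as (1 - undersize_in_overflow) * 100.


Screen efficiency = (1 - fraction of undersize in overflow) * 100
= (1 - 0.075) * 100
= 0.925 * 100
= 92.5%

92.5%
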